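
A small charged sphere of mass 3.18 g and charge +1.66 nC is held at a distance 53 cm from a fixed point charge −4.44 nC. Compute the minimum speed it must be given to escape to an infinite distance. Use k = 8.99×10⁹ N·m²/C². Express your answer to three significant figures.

8.87×10⁻³ m/s

To just escape, total mechanical energy must reach zero at infinity: ½mv²_min + U = 0, so ½mv²_min = −U = |kQq|/r.
|U| = |kQq|/r = (8.99×10⁹ N·m²/C²)(4.44×10⁻⁹)(1.66×10⁻⁹)/(0.530) = 1.25×10⁻⁷ J.
v_min = √(2|U|/m) = √(2·1.25×10⁻⁷/3.18×10⁻³) = 8.87×10⁻³ m/s.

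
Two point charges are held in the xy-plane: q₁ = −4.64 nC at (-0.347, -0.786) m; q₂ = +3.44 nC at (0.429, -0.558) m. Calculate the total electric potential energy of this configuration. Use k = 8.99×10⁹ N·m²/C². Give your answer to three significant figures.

-1.77×10⁻⁷ J

The work to assemble the configuration equals its total potential energy, U = Σ kqᵢqⱼ/rᵢⱼ over all pairs.
Pair separations: r₁₂ = 0.809 m.
U = (-1.77×10⁻⁷) = -1.77×10⁻⁷ J.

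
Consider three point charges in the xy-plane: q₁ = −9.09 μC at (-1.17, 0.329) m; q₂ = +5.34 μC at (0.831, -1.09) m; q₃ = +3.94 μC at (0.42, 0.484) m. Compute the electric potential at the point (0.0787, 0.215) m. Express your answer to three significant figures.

4.82×10⁴ V

Electric potential is a scalar, so the contributions from each charge add algebraically: V = Σ kqᵢ/rᵢ.
Distances from the field point to each charge: r₁ = 1.25 m, r₂ = 1.51 m, r₃ = 0.435 m.
V = k[(-9.09×10⁻⁶)/(1.25) + (5.34×10⁻⁶)/(1.51) + (3.94×10⁻⁶)/(0.435)] = 4.82×10⁴ V.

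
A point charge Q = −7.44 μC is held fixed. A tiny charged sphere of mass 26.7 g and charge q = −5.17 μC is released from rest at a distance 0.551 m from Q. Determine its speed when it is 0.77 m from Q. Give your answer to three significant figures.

Only the electrostatic force acts, so mechanical energy is conserved: ½mv² = U₁ − U₂ = kQq(1/r₁ − 1/r₂).
U₁ − U₂ = (8.99×10⁹ N·m²/C²)(-7.44×10⁻⁶ C)(-5.17×10⁻⁶ C)(1/0.551 − 1/0.770) = 0.178 J.
v = √(2·0.178/0.0267) = 3.66 m/s.

3.66 m/s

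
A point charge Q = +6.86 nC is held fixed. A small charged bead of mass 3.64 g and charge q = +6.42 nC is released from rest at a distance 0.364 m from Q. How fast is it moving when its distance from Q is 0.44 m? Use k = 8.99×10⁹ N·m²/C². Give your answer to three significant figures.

Only the electrostatic force acts, so mechanical energy is conserved: ½mv² = U₁ − U₂ = kQq(1/r₁ − 1/r₂).
U₁ − U₂ = (8.99×10⁹ N·m²/C²)(6.86×10⁻⁹ C)(6.42×10⁻⁹ C)(1/0.364 − 1/0.440) = 1.88×10⁻⁷ J.
v = √(2·1.88×10⁻⁷/3.64×10⁻³) = 0.0102 m/s.

0.0102 m/s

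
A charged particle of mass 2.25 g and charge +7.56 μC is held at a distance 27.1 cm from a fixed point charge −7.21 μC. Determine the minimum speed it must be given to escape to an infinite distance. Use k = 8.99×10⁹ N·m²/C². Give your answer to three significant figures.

To just escape, total mechanical energy must reach zero at infinity: ½mv²_min + U = 0, so ½mv²_min = −U = |kQq|/r.
|U| = |kQq|/r = (8.99×10⁹ N·m²/C²)(7.21×10⁻⁶)(7.56×10⁻⁶)/(0.271) = 1.81 J.
v_min = √(2|U|/m) = √(2·1.81/2.25×10⁻³) = 40.1 m/s.

40.1 m/s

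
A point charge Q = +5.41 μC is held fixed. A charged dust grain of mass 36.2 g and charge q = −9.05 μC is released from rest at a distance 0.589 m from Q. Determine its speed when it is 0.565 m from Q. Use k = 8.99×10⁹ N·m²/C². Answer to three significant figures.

1.32 m/s

Only the electrostatic force acts, so mechanical energy is conserved: ½mv² = U₁ − U₂ = kQq(1/r₁ − 1/r₂).
U₁ − U₂ = (8.99×10⁹ N·m²/C²)(5.41×10⁻⁶ C)(-9.05×10⁻⁶ C)(1/0.589 − 1/0.565) = 0.0317 J.
v = √(2·0.0317/0.0362) = 1.32 m/s.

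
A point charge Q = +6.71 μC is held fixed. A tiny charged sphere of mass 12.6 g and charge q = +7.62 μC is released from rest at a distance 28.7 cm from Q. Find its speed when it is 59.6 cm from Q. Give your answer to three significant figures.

Only the electrostatic force acts, so mechanical energy is conserved: ½mv² = U₁ − U₂ = kQq(1/r₁ − 1/r₂).
U₁ − U₂ = (8.99×10⁹ N·m²/C²)(6.71×10⁻⁶ C)(7.62×10⁻⁶ C)(1/0.287 − 1/0.596) = 0.830 J.
v = √(2·0.830/0.0126) = 11.5 m/s.

11.5 m/s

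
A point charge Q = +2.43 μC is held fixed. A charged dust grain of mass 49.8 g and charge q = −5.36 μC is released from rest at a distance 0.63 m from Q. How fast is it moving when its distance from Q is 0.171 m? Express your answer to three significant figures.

4.48 m/s

Only the electrostatic force acts, so mechanical energy is conserved: ½mv² = U₁ − U₂ = kQq(1/r₁ − 1/r₂).
U₁ − U₂ = (8.99×10⁹ N·m²/C²)(2.43×10⁻⁶ C)(-5.36×10⁻⁶ C)(1/0.630 − 1/0.171) = 0.499 J.
v = √(2·0.499/0.0498) = 4.48 m/s.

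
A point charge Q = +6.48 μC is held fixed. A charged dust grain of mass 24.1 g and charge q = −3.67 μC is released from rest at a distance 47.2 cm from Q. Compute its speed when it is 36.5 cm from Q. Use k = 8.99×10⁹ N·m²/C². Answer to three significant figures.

3.32 m/s

Only the electrostatic force acts, so mechanical energy is conserved: ½mv² = U₁ − U₂ = kQq(1/r₁ − 1/r₂).
U₁ − U₂ = (8.99×10⁹ N·m²/C²)(6.48×10⁻⁶ C)(-3.67×10⁻⁶ C)(1/0.472 − 1/0.365) = 0.133 J.
v = √(2·0.133/0.0241) = 3.32 m/s.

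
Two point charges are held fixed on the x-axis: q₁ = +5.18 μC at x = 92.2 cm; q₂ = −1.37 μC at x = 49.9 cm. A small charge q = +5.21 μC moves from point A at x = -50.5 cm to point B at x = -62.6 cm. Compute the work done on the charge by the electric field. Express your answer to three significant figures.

The work done by the electric force is W_field = −ΔU = −q(V_B − V_A) = q(V_A − V_B).
At A: distances to the source charges are 1.43 m, 1.00 m; V_A = Σ kqᵢ/rᵢ = 2.04×10⁴ V.
At B: distances to the source charges are 1.55 m, 1.12 m; V_B = Σ kqᵢ/rᵢ = 1.91×10⁴ V.
ΔV = V_B − V_A = -1230 V.
W_field = −qΔV = −(5.21×10⁻⁶ C)(-1230 V) = 6.42×10⁻³ J.

6.42×10⁻³ J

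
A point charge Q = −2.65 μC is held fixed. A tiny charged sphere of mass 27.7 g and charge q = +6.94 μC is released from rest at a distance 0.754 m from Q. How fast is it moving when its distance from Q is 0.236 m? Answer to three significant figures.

Only the electrostatic force acts, so mechanical energy is conserved: ½mv² = U₁ − U₂ = kQq(1/r₁ − 1/r₂).
U₁ − U₂ = (8.99×10⁹ N·m²/C²)(-2.65×10⁻⁶ C)(6.94×10⁻⁶ C)(1/0.754 − 1/0.236) = 0.481 J.
v = √(2·0.481/0.0277) = 5.89 m/s.

5.89 m/s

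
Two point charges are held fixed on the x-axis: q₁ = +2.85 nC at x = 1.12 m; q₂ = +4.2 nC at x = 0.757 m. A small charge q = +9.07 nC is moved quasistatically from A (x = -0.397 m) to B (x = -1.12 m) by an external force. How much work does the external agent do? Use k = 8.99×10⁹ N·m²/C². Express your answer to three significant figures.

For quasistatic motion the external work equals the change in potential energy: W_ext = qΔV = q(V_B − V_A).
At A: distances to the source charges are 1.52 m, 1.15 m; V_A = Σ kqᵢ/rᵢ = 49.6 V.
At B: distances to the source charges are 2.24 m, 1.88 m; V_B = Σ kqᵢ/rᵢ = 31.6 V.
ΔV = V_B − V_A = -18.1 V.
W_ext = qΔV = (9.07×10⁻⁹ C)(-18.1 V) = -1.64×10⁻⁷ J.

-1.64×10⁻⁷ J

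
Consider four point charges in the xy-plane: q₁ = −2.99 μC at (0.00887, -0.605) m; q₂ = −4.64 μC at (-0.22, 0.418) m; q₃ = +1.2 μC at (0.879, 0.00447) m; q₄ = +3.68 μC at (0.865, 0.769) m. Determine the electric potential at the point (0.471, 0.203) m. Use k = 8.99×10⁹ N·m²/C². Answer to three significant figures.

Electric potential is a scalar, so the contributions from each charge add algebraically: V = Σ kqᵢ/rᵢ.
Distances from the field point to each charge: r₁ = 0.931 m, r₂ = 0.724 m, r₃ = 0.454 m, r₄ = 0.690 m.
V = k[(-2.99×10⁻⁶)/(0.931) + (-4.64×10⁻⁶)/(0.724) + (1.20×10⁻⁶)/(0.454) + (3.68×10⁻⁶)/(0.690)] = -1.48×10⁴ V.

-1.48×10⁴ V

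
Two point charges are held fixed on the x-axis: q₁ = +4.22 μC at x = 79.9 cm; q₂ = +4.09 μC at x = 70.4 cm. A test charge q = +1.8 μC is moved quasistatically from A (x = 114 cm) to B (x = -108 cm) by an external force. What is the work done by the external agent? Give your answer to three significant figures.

-0.279 J

For quasistatic motion the external work equals the change in potential energy: W_ext = qΔV = q(V_B − V_A).
At A: distances to the source charges are 0.341 m, 0.436 m; V_A = Σ kqᵢ/rᵢ = 1.96×10⁵ V.
At B: distances to the source charges are 1.88 m, 1.78 m; V_B = Σ kqᵢ/rᵢ = 4.08×10⁴ V.
ΔV = V_B − V_A = -1.55×10⁵ V.
W_ext = qΔV = (1.80×10⁻⁶ C)(-1.55×10⁵ V) = -0.279 J.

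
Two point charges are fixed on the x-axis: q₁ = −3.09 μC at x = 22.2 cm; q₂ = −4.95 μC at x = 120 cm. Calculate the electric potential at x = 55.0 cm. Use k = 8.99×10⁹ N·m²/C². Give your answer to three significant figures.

Electric potential is a scalar, so the contributions from each charge add algebraically: V = Σ kqᵢ/rᵢ.
Distances from the field point to each charge: r₁ = 0.328 m, r₂ = 0.650 m.
V = k[(-3.09×10⁻⁶)/(0.328) + (-4.95×10⁻⁶)/(0.650)] = -1.53×10⁵ V.

-1.53×10⁵ V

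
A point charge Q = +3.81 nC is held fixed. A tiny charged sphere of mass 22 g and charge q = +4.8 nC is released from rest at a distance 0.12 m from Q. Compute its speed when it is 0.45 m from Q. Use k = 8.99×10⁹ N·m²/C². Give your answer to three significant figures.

Only the electrostatic force acts, so mechanical energy is conserved: ½mv² = U₁ − U₂ = kQq(1/r₁ − 1/r₂).
U₁ − U₂ = (8.99×10⁹ N·m²/C²)(3.81×10⁻⁹ C)(4.80×10⁻⁹ C)(1/0.120 − 1/0.450) = 1.00×10⁻⁶ J.
v = √(2·1.00×10⁻⁶/0.0220) = 9.56×10⁻³ m/s.

9.56×10⁻³ m/s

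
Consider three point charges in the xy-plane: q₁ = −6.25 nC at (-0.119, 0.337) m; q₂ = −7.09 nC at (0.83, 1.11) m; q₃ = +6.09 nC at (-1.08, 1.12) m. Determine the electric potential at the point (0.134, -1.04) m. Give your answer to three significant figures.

-46.2 V

The total potential is the scalar sum of each charge's contribution, V = Σ kqᵢ/rᵢ.
Distances from the field point to each charge: r₁ = 1.40 m, r₂ = 2.26 m, r₃ = 2.48 m.
V = k[(-6.25×10⁻⁹)/(1.40) + (-7.09×10⁻⁹)/(2.26) + (6.09×10⁻⁹)/(2.48)] = -46.2 V.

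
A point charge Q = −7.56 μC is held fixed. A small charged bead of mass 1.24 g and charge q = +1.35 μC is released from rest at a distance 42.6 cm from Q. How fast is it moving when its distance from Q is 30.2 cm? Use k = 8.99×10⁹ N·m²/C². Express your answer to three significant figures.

11.9 m/s

Only the electrostatic force acts, so mechanical energy is conserved: ½mv² = U₁ − U₂ = kQq(1/r₁ − 1/r₂).
U₁ − U₂ = (8.99×10⁹ N·m²/C²)(-7.56×10⁻⁶ C)(1.35×10⁻⁶ C)(1/0.426 − 1/0.302) = 0.0884 J.
v = √(2·0.0884/1.24×10⁻³) = 11.9 m/s.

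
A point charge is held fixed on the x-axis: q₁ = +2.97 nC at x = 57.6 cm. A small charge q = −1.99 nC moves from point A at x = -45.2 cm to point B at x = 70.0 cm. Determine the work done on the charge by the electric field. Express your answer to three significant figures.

3.77×10⁻⁷ J

The work done by the electric force is W_field = −ΔU = −q(V_B − V_A) = q(V_A − V_B).
At A: distance to the source charge is 1.03 m; V_A = kq₁/r = 26.0 V.
At B: distance to the source charge is 0.124 m; V_B = kq₁/r = 215 V.
ΔV = V_B − V_A = 189 V.
W_field = −qΔV = −(-1.99×10⁻⁹ C)(189 V) = 3.77×10⁻⁷ J.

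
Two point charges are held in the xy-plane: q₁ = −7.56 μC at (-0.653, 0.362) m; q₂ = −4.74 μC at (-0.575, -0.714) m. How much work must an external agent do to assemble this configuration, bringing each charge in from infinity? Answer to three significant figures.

0.299 J

The work to assemble the configuration equals its total potential energy, U = Σ kqᵢqⱼ/rᵢⱼ over all pairs.
Pair separations: r₁₂ = 1.08 m.
U = (0.299) = 0.299 J.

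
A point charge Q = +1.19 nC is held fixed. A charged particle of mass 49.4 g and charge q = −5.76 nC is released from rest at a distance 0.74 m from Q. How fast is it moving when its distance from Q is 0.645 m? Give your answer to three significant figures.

7.05×10⁻⁴ m/s

Only the electrostatic force acts, so mechanical energy is conserved: ½mv² = U₁ − U₂ = kQq(1/r₁ − 1/r₂).
U₁ − U₂ = (8.99×10⁹ N·m²/C²)(1.19×10⁻⁹ C)(-5.76×10⁻⁹ C)(1/0.740 − 1/0.645) = 1.23×10⁻⁸ J.
v = √(2·1.23×10⁻⁸/0.0494) = 7.05×10⁻⁴ m/s.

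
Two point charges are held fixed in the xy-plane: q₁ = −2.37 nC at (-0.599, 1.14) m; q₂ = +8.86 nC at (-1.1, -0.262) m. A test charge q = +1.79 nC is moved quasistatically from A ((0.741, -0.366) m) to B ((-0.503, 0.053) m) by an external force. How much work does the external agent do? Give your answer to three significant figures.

1.18×10⁻⁷ J

For quasistatic motion the external work equals the change in potential energy: W_ext = qΔV = q(V_B − V_A).
At A: distances to the source charges are 2.02 m, 1.84 m; V_A = Σ kqᵢ/rᵢ = 32.6 V.
At B: distances to the source charges are 1.09 m, 0.675 m; V_B = Σ kqᵢ/rᵢ = 98.5 V.
ΔV = V_B − V_A = 65.8 V.
W_ext = qΔV = (1.79×10⁻⁹ C)(65.8 V) = 1.18×10⁻⁷ J.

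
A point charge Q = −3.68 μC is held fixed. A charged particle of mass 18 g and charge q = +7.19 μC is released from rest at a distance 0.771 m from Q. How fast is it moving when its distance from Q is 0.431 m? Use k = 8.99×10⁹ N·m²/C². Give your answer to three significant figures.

5.20 m/s

Only the electrostatic force acts, so mechanical energy is conserved: ½mv² = U₁ − U₂ = kQq(1/r₁ − 1/r₂).
U₁ − U₂ = (8.99×10⁹ N·m²/C²)(-3.68×10⁻⁶ C)(7.19×10⁻⁶ C)(1/0.771 − 1/0.431) = 0.243 J.
v = √(2·0.243/0.0180) = 5.20 m/s.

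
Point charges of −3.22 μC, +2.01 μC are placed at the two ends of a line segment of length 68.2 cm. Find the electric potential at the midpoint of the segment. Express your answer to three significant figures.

-3.19×10⁴ V

Electric potential is a scalar, so the contributions from each charge add algebraically: V = Σ kqᵢ/rᵢ.
Each charge is 0.341 m from the midpoint.
V = k[(-3.22×10⁻⁶)/(0.341) + (2.01×10⁻⁶)/(0.341)] = -3.19×10⁴ V.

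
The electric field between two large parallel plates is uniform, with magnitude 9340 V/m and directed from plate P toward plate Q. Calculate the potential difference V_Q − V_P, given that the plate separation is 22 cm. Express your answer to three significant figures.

In a uniform field, potential decreases in the direction of E: ΔV = −E·d for a displacement d parallel to E.
Going from P to Q is a displacement of 22 cm along the field, so V_Q − V_P = −Ed = -2050 V.

-2050 V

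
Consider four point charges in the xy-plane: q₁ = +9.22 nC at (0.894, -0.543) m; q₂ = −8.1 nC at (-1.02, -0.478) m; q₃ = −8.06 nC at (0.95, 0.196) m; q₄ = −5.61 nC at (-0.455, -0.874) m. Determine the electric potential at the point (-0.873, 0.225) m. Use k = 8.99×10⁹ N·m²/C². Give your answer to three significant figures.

Electric potential is a scalar, so the contributions from each charge add algebraically: V = Σ kqᵢ/rᵢ.
Distances from the field point to each charge: r₁ = 1.93 m, r₂ = 0.718 m, r₃ = 1.82 m, r₄ = 1.18 m.
V = k[(9.22×10⁻⁹)/(1.93) + (-8.10×10⁻⁹)/(0.718) + (-8.06×10⁻⁹)/(1.82) + (-5.61×10⁻⁹)/(1.18)] = -141 V.

-141 V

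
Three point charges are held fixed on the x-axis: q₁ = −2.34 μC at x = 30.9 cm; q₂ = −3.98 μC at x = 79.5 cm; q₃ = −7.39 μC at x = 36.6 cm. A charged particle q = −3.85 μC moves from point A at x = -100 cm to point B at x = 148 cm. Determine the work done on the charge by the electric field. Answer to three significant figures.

-0.174 J

The work done by the electric force is W_field = −ΔU = −q(V_B − V_A) = q(V_A − V_B).
At A: distances to the source charges are 1.31 m, 1.79 m, 1.37 m; V_A = Σ kqᵢ/rᵢ = -8.46×10⁴ V.
At B: distances to the source charges are 1.17 m, 0.685 m, 1.11 m; V_B = Σ kqᵢ/rᵢ = -1.30×10⁵ V.
ΔV = V_B − V_A = -4.52×10⁴ V.
W_field = −qΔV = −(-3.85×10⁻⁶ C)(-4.52×10⁴ V) = -0.174 J.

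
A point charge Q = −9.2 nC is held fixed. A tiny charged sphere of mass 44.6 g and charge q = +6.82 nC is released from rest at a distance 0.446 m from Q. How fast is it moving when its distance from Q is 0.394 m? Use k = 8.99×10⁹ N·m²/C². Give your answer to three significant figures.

Only the electrostatic force acts, so mechanical energy is conserved: ½mv² = U₁ − U₂ = kQq(1/r₁ − 1/r₂).
U₁ − U₂ = (8.99×10⁹ N·m²/C²)(-9.20×10⁻⁹ C)(6.82×10⁻⁹ C)(1/0.446 − 1/0.394) = 1.67×10⁻⁷ J.
v = √(2·1.67×10⁻⁷/0.0446) = 2.74×10⁻³ m/s.

2.74×10⁻³ m/s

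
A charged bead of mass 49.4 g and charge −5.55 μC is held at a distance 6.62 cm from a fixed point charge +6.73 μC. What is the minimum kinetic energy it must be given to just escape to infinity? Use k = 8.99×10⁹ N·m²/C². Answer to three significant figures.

5.07 J

To just escape, total mechanical energy must reach zero at infinity: ½mv²_min + U = 0, so ½mv²_min = −U = |kQq|/r.
|U| = |kQq|/r = (8.99×10⁹ N·m²/C²)(6.73×10⁻⁶)(5.55×10⁻⁶)/(0.0662) = 5.07 J.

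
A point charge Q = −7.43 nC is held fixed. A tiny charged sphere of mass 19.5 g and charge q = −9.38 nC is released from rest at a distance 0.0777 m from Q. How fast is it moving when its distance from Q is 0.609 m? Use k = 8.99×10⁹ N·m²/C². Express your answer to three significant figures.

Only the electrostatic force acts, so mechanical energy is conserved: ½mv² = U₁ − U₂ = kQq(1/r₁ − 1/r₂).
U₁ − U₂ = (8.99×10⁹ N·m²/C²)(-7.43×10⁻⁹ C)(-9.38×10⁻⁹ C)(1/0.0777 − 1/0.609) = 7.03×10⁻⁶ J.
v = √(2·7.03×10⁻⁶/0.0195) = 0.0269 m/s.

0.0269 m/s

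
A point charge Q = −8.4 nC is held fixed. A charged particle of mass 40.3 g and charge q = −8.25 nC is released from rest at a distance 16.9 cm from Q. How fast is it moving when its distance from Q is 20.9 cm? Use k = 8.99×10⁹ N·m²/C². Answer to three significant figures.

5.92×10⁻³ m/s

Only the electrostatic force acts, so mechanical energy is conserved: ½mv² = U₁ − U₂ = kQq(1/r₁ − 1/r₂).
U₁ − U₂ = (8.99×10⁹ N·m²/C²)(-8.40×10⁻⁹ C)(-8.25×10⁻⁹ C)(1/0.169 − 1/0.209) = 7.06×10⁻⁷ J.
v = √(2·7.06×10⁻⁷/0.0403) = 5.92×10⁻³ m/s.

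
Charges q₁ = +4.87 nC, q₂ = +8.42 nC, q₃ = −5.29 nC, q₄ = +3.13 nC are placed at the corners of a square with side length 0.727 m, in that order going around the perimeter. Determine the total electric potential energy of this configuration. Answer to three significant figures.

-5.48×10⁻⁸ J

The assembly work is the sum of pairwise potential energies, U = Σ_{i<j} kqᵢqⱼ/rᵢⱼ.
The four side pairs have separation 0.727 m and the two diagonal pairs 1.03 m.
Summing all 6 pair terms gives U = -5.48×10⁻⁸ J.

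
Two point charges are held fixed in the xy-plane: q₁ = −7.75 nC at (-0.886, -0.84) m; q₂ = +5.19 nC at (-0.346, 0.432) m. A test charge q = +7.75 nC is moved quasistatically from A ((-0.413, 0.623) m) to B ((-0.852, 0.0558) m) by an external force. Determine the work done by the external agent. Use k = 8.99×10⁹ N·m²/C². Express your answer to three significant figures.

For quasistatic motion the external work equals the change in potential energy: W_ext = qΔV = q(V_B − V_A).
At A: distances to the source charges are 1.54 m, 0.202 m; V_A = Σ kqᵢ/rᵢ = 185 V.
At B: distances to the source charges are 0.896 m, 0.631 m; V_B = Σ kqᵢ/rᵢ = -3.72 V.
ΔV = V_B − V_A = -189 V.
W_ext = qΔV = (7.75×10⁻⁹ C)(-189 V) = -1.46×10⁻⁶ J.

-1.46×10⁻⁶ J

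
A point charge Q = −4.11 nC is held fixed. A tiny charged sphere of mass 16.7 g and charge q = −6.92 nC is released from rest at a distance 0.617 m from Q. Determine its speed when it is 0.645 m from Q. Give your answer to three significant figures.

1.47×10⁻³ m/s

Only the electrostatic force acts, so mechanical energy is conserved: ½mv² = U₁ − U₂ = kQq(1/r₁ − 1/r₂).
U₁ − U₂ = (8.99×10⁹ N·m²/C²)(-4.11×10⁻⁹ C)(-6.92×10⁻⁹ C)(1/0.617 − 1/0.645) = 1.80×10⁻⁸ J.
v = √(2·1.80×10⁻⁸/0.0167) = 1.47×10⁻³ m/s.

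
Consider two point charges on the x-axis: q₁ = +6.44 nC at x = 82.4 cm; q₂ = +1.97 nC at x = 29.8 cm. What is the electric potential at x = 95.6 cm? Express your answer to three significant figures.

Electric potential is a scalar, so the contributions from each charge add algebraically: V = Σ kqᵢ/rᵢ.
Distances from the field point to each charge: r₁ = 0.132 m, r₂ = 0.658 m.
V = k[(6.44×10⁻⁹)/(0.132) + (1.97×10⁻⁹)/(0.658)] = 466 V.

466 V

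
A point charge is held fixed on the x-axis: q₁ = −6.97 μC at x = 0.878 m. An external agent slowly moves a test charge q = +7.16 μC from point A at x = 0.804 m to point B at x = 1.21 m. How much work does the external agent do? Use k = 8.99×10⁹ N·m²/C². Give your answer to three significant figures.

For quasistatic motion the external work equals the change in potential energy: W_ext = qΔV = q(V_B − V_A).
At A: distance to the source charge is 0.0740 m; V_A = kq₁/r = -8.47×10⁵ V.
At B: distance to the source charge is 0.332 m; V_B = kq₁/r = -1.89×10⁵ V.
ΔV = V_B − V_A = 6.58×10⁵ V.
W_ext = qΔV = (7.16×10⁻⁶ C)(6.58×10⁵ V) = 4.71 J.

4.71 J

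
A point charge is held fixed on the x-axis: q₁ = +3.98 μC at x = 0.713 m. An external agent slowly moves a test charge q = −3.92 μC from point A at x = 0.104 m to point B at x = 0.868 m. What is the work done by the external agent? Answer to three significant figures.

-0.675 J

For quasistatic motion the external work equals the change in potential energy: W_ext = qΔV = q(V_B − V_A).
At A: distance to the source charge is 0.609 m; V_A = kq₁/r = 5.88×10⁴ V.
At B: distance to the source charge is 0.155 m; V_B = kq₁/r = 2.31×10⁵ V.
ΔV = V_B − V_A = 1.72×10⁵ V.
W_ext = qΔV = (-3.92×10⁻⁶ C)(1.72×10⁵ V) = -0.675 J.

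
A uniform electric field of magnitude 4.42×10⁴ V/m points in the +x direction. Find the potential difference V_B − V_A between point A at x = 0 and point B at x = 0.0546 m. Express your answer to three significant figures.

In a uniform field, potential decreases in the direction of E: V_B − V_A = −E·Δx.
V_B − V_A = −(4.42×10⁴ V/m)(0.0546 m) = -2410 V.

-2410 V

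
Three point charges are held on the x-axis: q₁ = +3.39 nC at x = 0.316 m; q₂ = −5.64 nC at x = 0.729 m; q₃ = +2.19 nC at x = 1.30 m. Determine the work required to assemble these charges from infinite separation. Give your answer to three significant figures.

The work to assemble the configuration equals its total potential energy, U = Σ kqᵢqⱼ/rᵢⱼ over all pairs.
Pair separations: r₁₂ = 0.413 m, r₁₃ = 0.984 m, r₂₃ = 0.571 m.
U = (-4.16×10⁻⁷) + (6.78×10⁻⁸) + (-1.94×10⁻⁷) = -5.43×10⁻⁷ J.

-5.43×10⁻⁷ J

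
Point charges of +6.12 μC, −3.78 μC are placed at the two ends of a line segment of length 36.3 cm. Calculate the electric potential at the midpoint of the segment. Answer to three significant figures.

The total potential is the scalar sum of each charge's contribution, V = Σ kqᵢ/rᵢ.
Each charge is 0.181 m from the midpoint.
V = k[(6.12×10⁻⁶)/(0.181) + (-3.78×10⁻⁶)/(0.181)] = 1.16×10⁵ V.

1.16×10⁵ V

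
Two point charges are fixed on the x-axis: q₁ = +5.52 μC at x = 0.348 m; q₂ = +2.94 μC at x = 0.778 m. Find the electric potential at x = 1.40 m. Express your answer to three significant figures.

The total potential is the scalar sum of each charge's contribution, V = Σ kqᵢ/rᵢ.
Distances from the field point to each charge: r₁ = 1.05 m, r₂ = 0.622 m.
V = k[(5.52×10⁻⁶)/(1.05) + (2.94×10⁻⁶)/(0.622)] = 8.97×10⁴ V.

8.97×10⁴ V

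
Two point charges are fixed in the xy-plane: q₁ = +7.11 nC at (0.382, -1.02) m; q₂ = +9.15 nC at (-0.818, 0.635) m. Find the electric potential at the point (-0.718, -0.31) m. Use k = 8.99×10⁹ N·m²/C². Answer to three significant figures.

The total potential is the scalar sum of each charge's contribution, V = Σ kqᵢ/rᵢ.
Distances from the field point to each charge: r₁ = 1.31 m, r₂ = 0.950 m.
V = k[(7.11×10⁻⁹)/(1.31) + (9.15×10⁻⁹)/(0.950)] = 135 V.

135 V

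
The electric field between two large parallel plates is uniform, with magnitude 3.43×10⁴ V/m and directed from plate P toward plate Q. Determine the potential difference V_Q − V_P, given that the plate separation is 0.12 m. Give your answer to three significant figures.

In a uniform field, potential decreases in the direction of E: ΔV = −E·d for a displacement d parallel to E.
Going from P to Q is a displacement of 0.12 m along the field, so V_Q − V_P = −Ed = -4120 V.

-4120 V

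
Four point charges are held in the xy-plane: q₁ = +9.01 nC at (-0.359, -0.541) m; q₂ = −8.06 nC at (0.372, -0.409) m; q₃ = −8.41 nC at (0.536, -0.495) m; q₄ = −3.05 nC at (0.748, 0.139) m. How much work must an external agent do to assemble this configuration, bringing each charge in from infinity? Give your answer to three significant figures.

The work to assemble the configuration equals its total potential energy, U = Σ kqᵢqⱼ/rᵢⱼ over all pairs.
Pair separations: r₁₂ = 0.743 m, r₁₃ = 0.896 m, r₁₄ = 1.30 m, r₂₃ = 0.185 m, r₂₄ = 0.665 m, r₃₄ = 0.669 m.
Summing all 6 pair terms gives U = 2.14×10⁻⁶ J.

2.14×10⁻⁶ J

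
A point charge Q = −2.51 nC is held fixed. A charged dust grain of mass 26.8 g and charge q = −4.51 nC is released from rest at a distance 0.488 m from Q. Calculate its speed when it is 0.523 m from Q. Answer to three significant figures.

1.02×10⁻³ m/s

Only the electrostatic force acts, so mechanical energy is conserved: ½mv² = U₁ − U₂ = kQq(1/r₁ − 1/r₂).
U₁ − U₂ = (8.99×10⁹ N·m²/C²)(-2.51×10⁻⁹ C)(-4.51×10⁻⁹ C)(1/0.488 − 1/0.523) = 1.40×10⁻⁸ J.
v = √(2·1.40×10⁻⁸/0.0268) = 1.02×10⁻³ m/s.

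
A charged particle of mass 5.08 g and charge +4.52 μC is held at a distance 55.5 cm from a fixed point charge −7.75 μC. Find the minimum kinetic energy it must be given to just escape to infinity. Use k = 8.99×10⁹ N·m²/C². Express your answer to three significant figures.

To just escape, total mechanical energy must reach zero at infinity: ½mv²_min + U = 0, so ½mv²_min = −U = |kQq|/r.
|U| = |kQq|/r = (8.99×10⁹ N·m²/C²)(7.75×10⁻⁶)(4.52×10⁻⁶)/(0.555) = 0.567 J.

0.567 J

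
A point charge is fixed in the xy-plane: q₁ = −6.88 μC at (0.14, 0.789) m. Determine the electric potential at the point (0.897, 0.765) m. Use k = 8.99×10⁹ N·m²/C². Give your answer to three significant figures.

The total potential is the scalar sum of each charge's contribution, V = Σ kqᵢ/rᵢ.
Distances from the field point to each charge: r₁ = 0.757 m.
V = k[(-6.88×10⁻⁶)/(0.757)] = -8.17×10⁴ V.

-8.17×10⁴ V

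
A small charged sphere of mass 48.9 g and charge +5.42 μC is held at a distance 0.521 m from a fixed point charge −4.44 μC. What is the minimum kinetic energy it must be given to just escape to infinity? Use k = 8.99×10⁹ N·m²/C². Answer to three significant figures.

To just escape, total mechanical energy must reach zero at infinity: ½mv²_min + U = 0, so ½mv²_min = −U = |kQq|/r.
|U| = |kQq|/r = (8.99×10⁹ N·m²/C²)(4.44×10⁻⁶)(5.42×10⁻⁶)/(0.521) = 0.415 J.

0.415 J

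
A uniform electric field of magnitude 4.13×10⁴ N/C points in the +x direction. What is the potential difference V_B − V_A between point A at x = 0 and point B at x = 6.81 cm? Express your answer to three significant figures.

-2810 V

In a uniform field, potential decreases in the direction of E: V_B − V_A = −E·Δx.
V_B − V_A = −(4.13×10⁴ V/m)(0.0681 m) = -2810 V.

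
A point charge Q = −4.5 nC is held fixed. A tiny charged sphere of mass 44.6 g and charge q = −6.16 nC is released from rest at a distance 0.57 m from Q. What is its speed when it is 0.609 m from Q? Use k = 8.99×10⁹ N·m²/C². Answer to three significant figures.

Only the electrostatic force acts, so mechanical energy is conserved: ½mv² = U₁ − U₂ = kQq(1/r₁ − 1/r₂).
U₁ − U₂ = (8.99×10⁹ N·m²/C²)(-4.50×10⁻⁹ C)(-6.16×10⁻⁹ C)(1/0.570 − 1/0.609) = 2.80×10⁻⁸ J.
v = √(2·2.80×10⁻⁸/0.0446) = 1.12×10⁻³ m/s.

1.12×10⁻³ m/s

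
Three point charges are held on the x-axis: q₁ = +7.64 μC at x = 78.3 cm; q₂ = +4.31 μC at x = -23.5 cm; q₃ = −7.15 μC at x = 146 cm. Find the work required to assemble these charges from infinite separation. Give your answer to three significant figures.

The assembly work is the sum of pairwise potential energies, U = Σ_{i<j} kqᵢqⱼ/rᵢⱼ.
Pair separations: r₁₂ = 1.02 m, r₁₃ = 0.677 m, r₂₃ = 1.69 m.
U = (0.291) + (-0.725) + (-0.163) = -0.598 J.

-0.598 J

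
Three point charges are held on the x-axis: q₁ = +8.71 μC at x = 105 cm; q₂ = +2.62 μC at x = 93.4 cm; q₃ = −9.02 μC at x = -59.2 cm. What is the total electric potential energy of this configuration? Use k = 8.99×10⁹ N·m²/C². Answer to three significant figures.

The assembly work is the sum of pairwise potential energies, U = Σ_{i<j} kqᵢqⱼ/rᵢⱼ.
Pair separations: r₁₂ = 0.116 m, r₁₃ = 1.64 m, r₂₃ = 1.53 m.
U = (1.77) + (-0.430) + (-0.139) = 1.20 J.

1.20 J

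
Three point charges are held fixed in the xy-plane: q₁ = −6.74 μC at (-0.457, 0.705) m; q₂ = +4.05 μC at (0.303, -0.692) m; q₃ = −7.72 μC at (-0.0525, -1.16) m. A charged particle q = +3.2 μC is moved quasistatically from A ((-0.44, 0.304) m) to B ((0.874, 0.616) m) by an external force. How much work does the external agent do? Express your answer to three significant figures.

0.361 J

For quasistatic motion the external work equals the change in potential energy: W_ext = qΔV = q(V_B − V_A).
At A: distances to the source charges are 0.401 m, 1.24 m, 1.51 m; V_A = Σ kqᵢ/rᵢ = -1.67×10⁵ V.
At B: distances to the source charges are 1.33 m, 1.43 m, 2.00 m; V_B = Σ kqᵢ/rᵢ = -5.46×10⁴ V.
ΔV = V_B − V_A = 1.13×10⁵ V.
W_ext = qΔV = (3.20×10⁻⁶ C)(1.13×10⁵ V) = 0.361 J.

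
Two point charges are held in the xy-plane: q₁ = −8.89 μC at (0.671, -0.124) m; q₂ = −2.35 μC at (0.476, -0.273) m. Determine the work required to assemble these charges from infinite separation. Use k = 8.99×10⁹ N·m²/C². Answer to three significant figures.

0.765 J

The work to assemble the configuration equals its total potential energy, U = Σ kqᵢqⱼ/rᵢⱼ over all pairs.
Pair separations: r₁₂ = 0.245 m.
U = (0.765) = 0.765 J.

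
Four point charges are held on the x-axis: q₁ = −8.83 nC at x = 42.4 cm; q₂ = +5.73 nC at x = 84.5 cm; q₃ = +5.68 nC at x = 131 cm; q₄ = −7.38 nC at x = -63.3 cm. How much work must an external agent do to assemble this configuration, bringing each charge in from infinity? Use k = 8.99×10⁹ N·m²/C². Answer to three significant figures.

The assembly work is the sum of pairwise potential energies, U = Σ_{i<j} kqᵢqⱼ/rᵢⱼ.
Pair separations: r₁₂ = 0.421 m, r₁₃ = 0.886 m, r₁₄ = 1.06 m, r₂₃ = 0.465 m, r₂₄ = 1.48 m, r₃₄ = 1.94 m.
Summing all 6 pair terms gives U = -8.57×10⁻⁷ J.

-8.57×10⁻⁷ J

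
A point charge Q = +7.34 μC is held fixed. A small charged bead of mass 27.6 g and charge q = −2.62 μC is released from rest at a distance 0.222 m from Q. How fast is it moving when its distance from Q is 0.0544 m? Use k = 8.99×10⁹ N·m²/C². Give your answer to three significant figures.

13.2 m/s

Only the electrostatic force acts, so mechanical energy is conserved: ½mv² = U₁ − U₂ = kQq(1/r₁ − 1/r₂).
U₁ − U₂ = (8.99×10⁹ N·m²/C²)(7.34×10⁻⁶ C)(-2.62×10⁻⁶ C)(1/0.222 − 1/0.0544) = 2.40 J.
v = √(2·2.40/0.0276) = 13.2 m/s.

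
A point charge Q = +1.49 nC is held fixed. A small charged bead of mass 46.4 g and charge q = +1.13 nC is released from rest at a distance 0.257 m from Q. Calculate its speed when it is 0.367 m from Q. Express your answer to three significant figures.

8.72×10⁻⁴ m/s

Only the electrostatic force acts, so mechanical energy is conserved: ½mv² = U₁ − U₂ = kQq(1/r₁ − 1/r₂).
U₁ − U₂ = (8.99×10⁹ N·m²/C²)(1.49×10⁻⁹ C)(1.13×10⁻⁹ C)(1/0.257 − 1/0.367) = 1.77×10⁻⁸ J.
v = √(2·1.77×10⁻⁸/0.0464) = 8.72×10⁻⁴ m/s.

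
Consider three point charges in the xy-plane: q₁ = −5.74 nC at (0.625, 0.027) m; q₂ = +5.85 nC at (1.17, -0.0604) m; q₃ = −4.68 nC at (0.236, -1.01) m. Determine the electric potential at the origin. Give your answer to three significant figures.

Electric potential is a scalar, so the contributions from each charge add algebraically: V = Σ kqᵢ/rᵢ.
Distances from the field point to each charge: r₁ = 0.626 m, r₂ = 1.17 m, r₃ = 1.04 m.
V = k[(-5.74×10⁻⁹)/(0.626) + (5.85×10⁻⁹)/(1.17) + (-4.68×10⁻⁹)/(1.04)] = -78.2 V.

-78.2 V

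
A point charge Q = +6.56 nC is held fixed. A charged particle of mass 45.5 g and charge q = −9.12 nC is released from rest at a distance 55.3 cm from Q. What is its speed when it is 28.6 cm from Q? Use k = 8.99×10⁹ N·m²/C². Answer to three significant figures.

Only the electrostatic force acts, so mechanical energy is conserved: ½mv² = U₁ − U₂ = kQq(1/r₁ − 1/r₂).
U₁ − U₂ = (8.99×10⁹ N·m²/C²)(6.56×10⁻⁹ C)(-9.12×10⁻⁹ C)(1/0.553 − 1/0.286) = 9.08×10⁻⁷ J.
v = √(2·9.08×10⁻⁷/0.0455) = 6.32×10⁻³ m/s.

6.32×10⁻³ m/s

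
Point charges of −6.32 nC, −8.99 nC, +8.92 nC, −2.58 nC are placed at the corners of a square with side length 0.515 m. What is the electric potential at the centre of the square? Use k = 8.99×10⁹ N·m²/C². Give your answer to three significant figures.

-221 V

Electric potential is a scalar, so the contributions from each charge add algebraically: V = Σ kqᵢ/rᵢ.
The distance from each corner to the centre is a√2/2 = 0.364 m.
V = k[(-6.32×10⁻⁹)/(0.364) + (-8.99×10⁻⁹)/(0.364) + (8.92×10⁻⁹)/(0.364) + (-2.58×10⁻⁹)/(0.364)] = -221 V.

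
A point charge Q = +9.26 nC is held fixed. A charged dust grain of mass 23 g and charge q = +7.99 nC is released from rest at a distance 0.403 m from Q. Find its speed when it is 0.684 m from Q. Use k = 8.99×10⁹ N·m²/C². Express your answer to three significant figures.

7.68×10⁻³ m/s

Only the electrostatic force acts, so mechanical energy is conserved: ½mv² = U₁ − U₂ = kQq(1/r₁ − 1/r₂).
U₁ − U₂ = (8.99×10⁹ N·m²/C²)(9.26×10⁻⁹ C)(7.99×10⁻⁹ C)(1/0.403 − 1/0.684) = 6.78×10⁻⁷ J.
v = √(2·6.78×10⁻⁷/0.0230) = 7.68×10⁻³ m/s.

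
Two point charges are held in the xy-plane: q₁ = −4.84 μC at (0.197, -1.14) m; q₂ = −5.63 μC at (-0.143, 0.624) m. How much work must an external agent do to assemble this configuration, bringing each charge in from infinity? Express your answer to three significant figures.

0.136 J

The assembly work is the sum of pairwise potential energies, U = Σ_{i<j} kqᵢqⱼ/rᵢⱼ.
Pair separations: r₁₂ = 1.80 m.
U = (0.136) = 0.136 J.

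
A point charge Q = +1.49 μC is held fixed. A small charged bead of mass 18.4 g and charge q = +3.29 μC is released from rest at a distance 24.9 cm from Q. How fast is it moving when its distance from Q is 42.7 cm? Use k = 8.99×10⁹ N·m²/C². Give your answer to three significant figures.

2.83 m/s

Only the electrostatic force acts, so mechanical energy is conserved: ½mv² = U₁ − U₂ = kQq(1/r₁ − 1/r₂).
U₁ − U₂ = (8.99×10⁹ N·m²/C²)(1.49×10⁻⁶ C)(3.29×10⁻⁶ C)(1/0.249 − 1/0.427) = 0.0738 J.
v = √(2·0.0738/0.0184) = 2.83 m/s.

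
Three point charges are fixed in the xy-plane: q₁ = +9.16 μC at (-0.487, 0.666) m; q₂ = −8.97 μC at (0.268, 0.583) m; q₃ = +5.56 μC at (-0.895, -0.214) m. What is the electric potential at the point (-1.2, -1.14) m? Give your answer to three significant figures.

Electric potential is a scalar, so the contributions from each charge add algebraically: V = Σ kqᵢ/rᵢ.
Distances from the field point to each charge: r₁ = 1.94 m, r₂ = 2.26 m, r₃ = 0.975 m.
V = k[(9.16×10⁻⁶)/(1.94) + (-8.97×10⁻⁶)/(2.26) + (5.56×10⁻⁶)/(0.975)] = 5.81×10⁴ V.

5.81×10⁴ V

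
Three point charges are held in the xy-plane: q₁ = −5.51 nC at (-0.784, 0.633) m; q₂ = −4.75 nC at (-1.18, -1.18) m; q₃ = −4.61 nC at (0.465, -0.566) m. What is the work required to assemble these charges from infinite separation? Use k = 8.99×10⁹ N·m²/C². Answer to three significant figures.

The assembly work is the sum of pairwise potential energies, U = Σ_{i<j} kqᵢqⱼ/rᵢⱼ.
Pair separations: r₁₂ = 1.86 m, r₁₃ = 1.73 m, r₂₃ = 1.76 m.
U = (1.27×10⁻⁷) + (1.32×10⁻⁷) + (1.12×10⁻⁷) = 3.71×10⁻⁷ J.

3.71×10⁻⁷ J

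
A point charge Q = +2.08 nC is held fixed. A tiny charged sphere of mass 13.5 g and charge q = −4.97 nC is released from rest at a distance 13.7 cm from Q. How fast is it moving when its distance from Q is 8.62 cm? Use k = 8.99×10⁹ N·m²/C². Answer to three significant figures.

Only the electrostatic force acts, so mechanical energy is conserved: ½mv² = U₁ − U₂ = kQq(1/r₁ − 1/r₂).
U₁ − U₂ = (8.99×10⁹ N·m²/C²)(2.08×10⁻⁹ C)(-4.97×10⁻⁹ C)(1/0.137 − 1/0.0862) = 4.00×10⁻⁷ J.
v = √(2·4.00×10⁻⁷/0.0135) = 7.70×10⁻³ m/s.

7.70×10⁻³ m/s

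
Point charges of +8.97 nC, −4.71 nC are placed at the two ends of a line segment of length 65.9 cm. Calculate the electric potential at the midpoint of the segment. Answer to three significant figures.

116 V

The total potential is the scalar sum of each charge's contribution, V = Σ kqᵢ/rᵢ.
Each charge is 0.330 m from the midpoint.
V = k[(8.97×10⁻⁹)/(0.330) + (-4.71×10⁻⁹)/(0.330)] = 116 V.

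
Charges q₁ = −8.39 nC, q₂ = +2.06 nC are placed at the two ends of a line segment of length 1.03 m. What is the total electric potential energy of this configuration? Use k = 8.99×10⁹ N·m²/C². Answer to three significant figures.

The work to assemble the configuration equals its total potential energy, U = Σ kqᵢqⱼ/rᵢⱼ over all pairs.
The separation is r = 1.03 m.
U = (-1.51×10⁻⁷) = -1.51×10⁻⁷ J.

-1.51×10⁻⁷ J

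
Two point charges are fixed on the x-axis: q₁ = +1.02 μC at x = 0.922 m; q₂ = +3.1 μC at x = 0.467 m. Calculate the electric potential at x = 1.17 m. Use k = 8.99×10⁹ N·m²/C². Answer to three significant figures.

7.66×10⁴ V

Electric potential is a scalar, so the contributions from each charge add algebraically: V = Σ kqᵢ/rᵢ.
Distances from the field point to each charge: r₁ = 0.248 m, r₂ = 0.703 m.
V = k[(1.02×10⁻⁶)/(0.248) + (3.10×10⁻⁶)/(0.703)] = 7.66×10⁴ V.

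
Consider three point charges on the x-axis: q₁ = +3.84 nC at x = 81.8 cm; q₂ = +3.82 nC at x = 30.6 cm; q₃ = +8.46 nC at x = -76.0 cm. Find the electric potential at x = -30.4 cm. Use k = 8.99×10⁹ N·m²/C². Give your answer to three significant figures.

254 V

Electric potential is a scalar, so the contributions from each charge add algebraically: V = Σ kqᵢ/rᵢ.
Distances from the field point to each charge: r₁ = 1.12 m, r₂ = 0.610 m, r₃ = 0.456 m.
V = k[(3.84×10⁻⁹)/(1.12) + (3.82×10⁻⁹)/(0.610) + (8.46×10⁻⁹)/(0.456)] = 254 V.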